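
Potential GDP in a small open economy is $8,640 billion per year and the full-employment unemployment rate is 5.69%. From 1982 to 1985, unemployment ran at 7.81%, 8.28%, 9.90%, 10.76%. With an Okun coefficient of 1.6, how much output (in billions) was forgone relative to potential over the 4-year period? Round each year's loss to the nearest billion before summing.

Year 1982: gap = -1.6 × (7.81 - 5.69) = -3.392%, loss ≈ 8640 × 3.392/100 ≈ 293.
Year 1983: gap = -1.6 × (8.28 - 5.69) = -4.144%, loss ≈ 8640 × 4.144/100 ≈ 358.
Year 1984: gap = -1.6 × (9.9 - 5.69) = -6.736%, loss ≈ 8640 × 6.736/100 ≈ 582.
Year 1985: gap = -1.6 × (10.76 - 5.69) = -8.112%, loss ≈ 8640 × 8.112/100 ≈ 701.
Total lost output = 293 + 358 + 582 + 701 = 1934 billion.

$1,934 billion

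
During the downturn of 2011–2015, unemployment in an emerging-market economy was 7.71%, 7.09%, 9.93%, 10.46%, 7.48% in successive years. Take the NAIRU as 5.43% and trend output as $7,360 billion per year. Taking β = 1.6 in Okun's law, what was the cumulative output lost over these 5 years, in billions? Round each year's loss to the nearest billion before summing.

Year 2011: gap = -1.6 × (7.71 - 5.43) = -3.648%, loss ≈ 7360 × 3.648/100 ≈ 268.
Year 2012: gap = -1.6 × (7.09 - 5.43) = -2.656%, loss ≈ 7360 × 2.656/100 ≈ 195.
Year 2013: gap = -1.6 × (9.93 - 5.43) = -7.2%, loss ≈ 7360 × 7.2/100 ≈ 530.
Year 2014: gap = -1.6 × (10.46 - 5.43) = -8.048%, loss ≈ 7360 × 8.048/100 ≈ 592.
Year 2015: gap = -1.6 × (7.48 - 5.43) = -3.28%, loss ≈ 7360 × 3.28/100 ≈ 241.
Total lost output = 268 + 195 + 530 + 592 + 241 = 1826 billion.

$1,826 billion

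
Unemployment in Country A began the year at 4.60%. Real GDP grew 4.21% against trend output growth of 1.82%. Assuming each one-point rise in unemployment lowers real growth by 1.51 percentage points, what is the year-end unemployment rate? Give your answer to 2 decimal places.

Growth-rate Okun's law: g_Y = g_Y* - β × Δu, so Δu = (g_Y* - g_Y)/β.
Δu = (1.82 - 4.21)/1.51 = -2.39/1.51 = -1.58 percentage points.
Year-end unemployment = 4.6 - 1.58 = 3.02%.

3.02%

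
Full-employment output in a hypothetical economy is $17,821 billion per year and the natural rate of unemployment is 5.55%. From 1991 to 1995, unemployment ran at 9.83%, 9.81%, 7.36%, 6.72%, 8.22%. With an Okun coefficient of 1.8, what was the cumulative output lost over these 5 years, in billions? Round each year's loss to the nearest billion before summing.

$4,552 billion

Year 1991: gap = -1.8 × (9.83 - 5.55) = -7.704%, loss ≈ 17821 × 7.704/100 ≈ 1373.
Year 1992: gap = -1.8 × (9.81 - 5.55) = -7.668%, loss ≈ 17821 × 7.668/100 ≈ 1367.
Year 1993: gap = -1.8 × (7.36 - 5.55) = -3.258%, loss ≈ 17821 × 3.258/100 ≈ 581.
Year 1994: gap = -1.8 × (6.72 - 5.55) = -2.106%, loss ≈ 17821 × 2.106/100 ≈ 375.
Year 1995: gap = -1.8 × (8.22 - 5.55) = -4.806%, loss ≈ 17821 × 4.806/100 ≈ 856.
Total lost output = 1373 + 1367 + 581 + 375 + 856 = 4552 billion.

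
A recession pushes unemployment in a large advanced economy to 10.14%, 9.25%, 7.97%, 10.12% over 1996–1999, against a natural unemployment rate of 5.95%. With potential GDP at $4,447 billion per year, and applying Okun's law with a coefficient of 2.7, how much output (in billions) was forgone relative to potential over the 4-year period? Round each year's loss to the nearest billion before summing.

Year 1996: gap = -2.7 × (10.14 - 5.95) = -11.313%, loss ≈ 4447 × 11.313/100 ≈ 503.
Year 1997: gap = -2.7 × (9.25 - 5.95) = -8.91%, loss ≈ 4447 × 8.91/100 ≈ 396.
Year 1998: gap = -2.7 × (7.97 - 5.95) = -5.454%, loss ≈ 4447 × 5.454/100 ≈ 243.
Year 1999: gap = -2.7 × (10.12 - 5.95) = -11.259%, loss ≈ 4447 × 11.259/100 ≈ 501.
Total lost output = 503 + 396 + 243 + 501 = 1643 billion.

$1,643 billion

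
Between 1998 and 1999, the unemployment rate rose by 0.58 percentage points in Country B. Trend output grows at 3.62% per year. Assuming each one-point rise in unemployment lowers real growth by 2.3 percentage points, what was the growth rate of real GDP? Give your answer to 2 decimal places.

2.29%

Growth-rate Okun's law: g_Y = g_Y* - β × Δu.
g_Y = 3.62 - 2.3 × (0.58) = 3.62 - 1.334 = 2.286%, i.e. 2.29% to 2 d.p.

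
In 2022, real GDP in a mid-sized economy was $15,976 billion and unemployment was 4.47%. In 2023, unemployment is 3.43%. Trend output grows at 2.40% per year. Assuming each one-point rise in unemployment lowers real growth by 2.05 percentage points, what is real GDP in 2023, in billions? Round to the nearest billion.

Δu = 3.43 - 4.47 = -1.04 points.
Okun's law (growth form): g_Y = g_Y* - β × Δu = 2.40 - 2.05 × (-1.04) = 2.4 + 2.132 = 4.532%.
Real GDP in the next year = 15976 × (1 + 4.532/100) = 15976 × 1.04532 ≈ 16700 billion.

$16,700 billion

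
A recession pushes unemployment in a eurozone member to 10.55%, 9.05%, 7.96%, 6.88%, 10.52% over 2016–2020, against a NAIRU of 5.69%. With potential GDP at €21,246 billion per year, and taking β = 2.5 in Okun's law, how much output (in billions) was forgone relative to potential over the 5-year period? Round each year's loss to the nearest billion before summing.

Year 2016: gap = -2.5 × (10.55 - 5.69) = -12.15%, loss ≈ 21246 × 12.15/100 ≈ 2581.
Year 2017: gap = -2.5 × (9.05 - 5.69) = -8.4%, loss ≈ 21246 × 8.4/100 ≈ 1785.
Year 2018: gap = -2.5 × (7.96 - 5.69) = -5.675%, loss ≈ 21246 × 5.675/100 ≈ 1206.
Year 2019: gap = -2.5 × (6.88 - 5.69) = -2.975%, loss ≈ 21246 × 2.975/100 ≈ 632.
Year 2020: gap = -2.5 × (10.52 - 5.69) = -12.075%, loss ≈ 21246 × 12.075/100 ≈ 2565.
Total lost output = 2581 + 1785 + 1206 + 632 + 2565 = 8769 billion.

€8,769 billion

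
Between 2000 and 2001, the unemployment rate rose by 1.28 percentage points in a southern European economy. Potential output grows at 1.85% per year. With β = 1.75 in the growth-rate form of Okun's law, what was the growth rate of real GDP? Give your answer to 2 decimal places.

-0.39%

Growth-rate Okun's law: g_Y = g_Y* - β × Δu.
g_Y = 1.85 - 1.75 × (1.28) = 1.85 - 2.24 = -0.39%, i.e. -0.39% to 2 d.p.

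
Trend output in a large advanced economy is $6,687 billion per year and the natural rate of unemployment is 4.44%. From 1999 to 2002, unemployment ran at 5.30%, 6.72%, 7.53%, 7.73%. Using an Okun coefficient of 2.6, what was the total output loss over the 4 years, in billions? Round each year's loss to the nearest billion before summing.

Year 1999: gap = -2.6 × (5.3 - 4.44) = -2.236%, loss ≈ 6687 × 2.236/100 ≈ 150.
Year 2000: gap = -2.6 × (6.72 - 4.44) = -5.928%, loss ≈ 6687 × 5.928/100 ≈ 396.
Year 2001: gap = -2.6 × (7.53 - 4.44) = -8.034%, loss ≈ 6687 × 8.034/100 ≈ 537.
Year 2002: gap = -2.6 × (7.73 - 4.44) = -8.554%, loss ≈ 6687 × 8.554/100 ≈ 572.
Total lost output = 150 + 396 + 537 + 572 = 1655 billion.

$1,655 billion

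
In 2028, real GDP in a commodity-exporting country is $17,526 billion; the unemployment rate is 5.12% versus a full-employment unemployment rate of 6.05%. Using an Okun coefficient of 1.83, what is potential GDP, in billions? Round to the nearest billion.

Unemployment gap = 5.12 - 6.05 = -0.93 points, so output gap = -1.83 × (-0.93) = 1.7019%.
Since Y = Y* × (1 + gap/100), Y* = 17526/1.017019 ≈ 17233 billion.

$17,233 billion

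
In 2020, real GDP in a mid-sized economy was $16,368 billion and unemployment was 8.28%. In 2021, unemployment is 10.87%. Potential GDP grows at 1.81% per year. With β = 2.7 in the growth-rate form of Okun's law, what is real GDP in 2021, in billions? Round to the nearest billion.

$15,520 billion

Δu = 10.87 - 8.28 = 2.59 points.
Okun's law (growth form): g_Y = g_Y* - β × Δu = 1.81 - 2.7 × (2.59) = 1.81 - 6.993 = -5.183%.
Real GDP in the next year = 16368 × (1 - 5.183/100) = 16368 × 0.94817 ≈ 15520 billion.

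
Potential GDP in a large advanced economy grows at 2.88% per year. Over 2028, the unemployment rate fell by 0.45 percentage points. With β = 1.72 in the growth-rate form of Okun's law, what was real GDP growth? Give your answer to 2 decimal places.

3.65%

Growth-rate Okun's law: g_Y = g_Y* - β × Δu.
g_Y = 2.88 - 1.72 × (-0.45) = 2.88 + 0.774 = 3.654%, i.e. 3.65% to 2 d.p.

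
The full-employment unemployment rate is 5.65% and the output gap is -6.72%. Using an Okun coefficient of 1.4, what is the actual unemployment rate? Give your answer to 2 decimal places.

10.45%

From Okun's law, u - u* = -(output gap)/β = -(-6.72)/1.4 = 4.8 points.
So u = 5.65 + 4.8 = 10.45%.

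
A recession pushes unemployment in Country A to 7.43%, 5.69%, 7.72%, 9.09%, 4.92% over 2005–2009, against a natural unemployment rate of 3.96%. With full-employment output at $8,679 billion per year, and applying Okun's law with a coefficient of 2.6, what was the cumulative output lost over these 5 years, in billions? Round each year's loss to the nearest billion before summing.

$3,396 billion

Year 2005: gap = -2.6 × (7.43 - 3.96) = -9.022%, loss ≈ 8679 × 9.022/100 ≈ 783.
Year 2006: gap = -2.6 × (5.69 - 3.96) = -4.498%, loss ≈ 8679 × 4.498/100 ≈ 390.
Year 2007: gap = -2.6 × (7.72 - 3.96) = -9.776%, loss ≈ 8679 × 9.776/100 ≈ 848.
Year 2008: gap = -2.6 × (9.09 - 3.96) = -13.338%, loss ≈ 8679 × 13.338/100 ≈ 1158.
Year 2009: gap = -2.6 × (4.92 - 3.96) = -2.496%, loss ≈ 8679 × 2.496/100 ≈ 217.
Total lost output = 783 + 390 + 848 + 1158 + 217 = 3396 billion.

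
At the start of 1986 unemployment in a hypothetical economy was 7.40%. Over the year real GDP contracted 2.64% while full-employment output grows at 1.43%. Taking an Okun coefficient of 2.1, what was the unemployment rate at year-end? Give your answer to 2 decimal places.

Growth-rate Okun's law: g_Y = g_Y* - β × Δu, so Δu = (g_Y* - g_Y)/β.
Δu = (1.43 + 2.64)/2.1 = 4.07/2.1 = 1.94 percentage points.
Year-end unemployment = 7.4 + 1.94 = 9.34%.

9.34%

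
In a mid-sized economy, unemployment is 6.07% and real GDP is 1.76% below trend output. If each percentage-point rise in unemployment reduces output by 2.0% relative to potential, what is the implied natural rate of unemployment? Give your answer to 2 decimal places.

From Okun's law, u - u* = -(output gap)/β = -(-1.76)/2.0 = 0.88 points.
So u* = 6.07 - 0.88 = 5.19%.

5.19%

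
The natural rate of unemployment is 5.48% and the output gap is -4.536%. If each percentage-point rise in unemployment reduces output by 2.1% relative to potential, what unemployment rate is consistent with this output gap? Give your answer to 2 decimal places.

7.64%

From Okun's law, u - u* = -(output gap)/β = -(-4.536)/2.1 = 2.16 points.
So u = 5.48 + 2.16 = 7.64%.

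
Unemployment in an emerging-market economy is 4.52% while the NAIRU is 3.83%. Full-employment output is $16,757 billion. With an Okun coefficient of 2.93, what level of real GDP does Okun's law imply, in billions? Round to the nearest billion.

Unemployment gap = 4.52 - 3.83 = 0.69 points, so the output gap is -2.93 × 0.69 = -2.0217%.
Actual GDP = 16757 × (1 - 2.0217/100) = 16757 × 0.979783 ≈ 16418 billion.

$16,418 billion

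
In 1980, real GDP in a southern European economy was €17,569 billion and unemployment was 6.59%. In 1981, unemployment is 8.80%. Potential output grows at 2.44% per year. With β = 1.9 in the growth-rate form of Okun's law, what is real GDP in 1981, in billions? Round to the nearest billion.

€17,260 billion

Δu = 8.8 - 6.59 = 2.21 points.
Okun's law (growth form): g_Y = g_Y* - β × Δu = 2.44 - 1.9 × (2.21) = 2.44 - 4.199 = -1.759%.
Real GDP in the next year = 17569 × (1 - 1.759/100) = 17569 × 0.98241 ≈ 17260 billion.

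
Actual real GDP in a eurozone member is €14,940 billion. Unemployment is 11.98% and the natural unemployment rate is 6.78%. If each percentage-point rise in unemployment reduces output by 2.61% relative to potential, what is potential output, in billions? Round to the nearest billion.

€17,286 billion

Unemployment gap = 11.98 - 6.78 = 5.2 points, so output gap = -2.61 × 5.2 = -13.572%.
Since Y = Y* × (1 + gap/100), Y* = 14940/0.86428 ≈ 17286 billion.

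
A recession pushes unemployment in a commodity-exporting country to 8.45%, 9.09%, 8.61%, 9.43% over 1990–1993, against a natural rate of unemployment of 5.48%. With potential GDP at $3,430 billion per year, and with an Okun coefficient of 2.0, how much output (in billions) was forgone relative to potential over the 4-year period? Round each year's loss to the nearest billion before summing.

$938 billion

Year 1990: gap = -2.0 × (8.45 - 5.48) = -5.94%, loss ≈ 3430 × 5.94/100 ≈ 204.
Year 1991: gap = -2.0 × (9.09 - 5.48) = -7.22%, loss ≈ 3430 × 7.22/100 ≈ 248.
Year 1992: gap = -2.0 × (8.61 - 5.48) = -6.26%, loss ≈ 3430 × 6.26/100 ≈ 215.
Year 1993: gap = -2.0 × (9.43 - 5.48) = -7.9%, loss ≈ 3430 × 7.9/100 ≈ 271.
Total lost output = 204 + 248 + 215 + 271 = 938 billion.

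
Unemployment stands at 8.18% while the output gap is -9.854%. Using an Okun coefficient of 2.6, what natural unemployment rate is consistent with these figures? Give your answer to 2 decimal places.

4.39%

From Okun's law, u - u* = -(output gap)/β = -(-9.854)/2.6 = 3.79 points.
So u* = 8.18 - 3.79 = 4.39%.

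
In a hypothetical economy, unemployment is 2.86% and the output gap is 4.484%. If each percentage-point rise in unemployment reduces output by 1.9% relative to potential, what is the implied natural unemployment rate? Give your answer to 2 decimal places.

5.22%

From Okun's law, u - u* = -(output gap)/β = -(4.484)/1.9 = -2.36 points.
So u* = 2.86 + 2.36 = 5.22%.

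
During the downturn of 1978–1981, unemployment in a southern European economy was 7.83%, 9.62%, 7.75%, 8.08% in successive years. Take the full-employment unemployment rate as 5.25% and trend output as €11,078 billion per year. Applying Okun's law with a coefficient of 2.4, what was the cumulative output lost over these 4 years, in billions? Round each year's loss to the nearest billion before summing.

Year 1978: gap = -2.4 × (7.83 - 5.25) = -6.192%, loss ≈ 11078 × 6.192/100 ≈ 686.
Year 1979: gap = -2.4 × (9.62 - 5.25) = -10.488%, loss ≈ 11078 × 10.488/100 ≈ 1162.
Year 1980: gap = -2.4 × (7.75 - 5.25) = -6%, loss ≈ 11078 × 6/100 ≈ 665.
Year 1981: gap = -2.4 × (8.08 - 5.25) = -6.792%, loss ≈ 11078 × 6.792/100 ≈ 752.
Total lost output = 686 + 1162 + 665 + 752 = 3265 billion.

€3,265 billion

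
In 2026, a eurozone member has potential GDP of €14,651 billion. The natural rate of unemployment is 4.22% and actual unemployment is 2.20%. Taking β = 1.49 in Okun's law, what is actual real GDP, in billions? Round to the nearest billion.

Unemployment gap = 2.2 - 4.22 = -2.02 points, so the output gap is -1.49 × (-2.02) = 3.0098%.
Actual GDP = 14651 × (1 + 3.0098/100) = 14651 × 1.030098 ≈ 15092 billion.

€15,092 billion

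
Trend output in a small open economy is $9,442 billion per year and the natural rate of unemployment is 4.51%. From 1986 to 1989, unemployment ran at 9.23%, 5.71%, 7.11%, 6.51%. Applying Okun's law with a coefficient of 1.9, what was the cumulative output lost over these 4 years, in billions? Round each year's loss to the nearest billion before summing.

$1,887 billion

Year 1986: gap = -1.9 × (9.23 - 4.51) = -8.968%, loss ≈ 9442 × 8.968/100 ≈ 847.
Year 1987: gap = -1.9 × (5.71 - 4.51) = -2.28%, loss ≈ 9442 × 2.28/100 ≈ 215.
Year 1988: gap = -1.9 × (7.11 - 4.51) = -4.94%, loss ≈ 9442 × 4.94/100 ≈ 466.
Year 1989: gap = -1.9 × (6.51 - 4.51) = -3.8%, loss ≈ 9442 × 3.8/100 ≈ 359.
Total lost output = 847 + 215 + 466 + 359 = 1887 billion.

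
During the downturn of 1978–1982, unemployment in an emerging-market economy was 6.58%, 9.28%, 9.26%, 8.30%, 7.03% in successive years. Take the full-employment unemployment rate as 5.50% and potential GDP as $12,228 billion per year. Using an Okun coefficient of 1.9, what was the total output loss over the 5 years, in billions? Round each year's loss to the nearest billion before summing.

Year 1978: gap = -1.9 × (6.58 - 5.5) = -2.052%, loss ≈ 12228 × 2.052/100 ≈ 251.
Year 1979: gap = -1.9 × (9.28 - 5.5) = -7.182%, loss ≈ 12228 × 7.182/100 ≈ 878.
Year 1980: gap = -1.9 × (9.26 - 5.5) = -7.144%, loss ≈ 12228 × 7.144/100 ≈ 874.
Year 1981: gap = -1.9 × (8.3 - 5.5) = -5.32%, loss ≈ 12228 × 5.32/100 ≈ 651.
Year 1982: gap = -1.9 × (7.03 - 5.5) = -2.907%, loss ≈ 12228 × 2.907/100 ≈ 355.
Total lost output = 251 + 878 + 874 + 651 + 355 = 3009 billion.

$3,009 billion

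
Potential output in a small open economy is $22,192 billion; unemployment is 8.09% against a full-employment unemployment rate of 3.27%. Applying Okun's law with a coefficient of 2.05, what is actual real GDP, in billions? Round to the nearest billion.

$19,999 billion

Unemployment gap = 8.09 - 3.27 = 4.82 points, so the output gap is -2.05 × 4.82 = -9.881%.
Actual GDP = 22192 × (1 - 9.881/100) = 22192 × 0.90119 ≈ 19999 billion.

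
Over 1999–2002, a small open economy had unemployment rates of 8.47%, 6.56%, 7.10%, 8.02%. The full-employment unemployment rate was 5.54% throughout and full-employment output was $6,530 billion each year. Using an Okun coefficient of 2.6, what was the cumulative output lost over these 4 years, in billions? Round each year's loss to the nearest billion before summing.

$1,356 billion

Year 1999: gap = -2.6 × (8.47 - 5.54) = -7.618%, loss ≈ 6530 × 7.618/100 ≈ 497.
Year 2000: gap = -2.6 × (6.56 - 5.54) = -2.652%, loss ≈ 6530 × 2.652/100 ≈ 173.
Year 2001: gap = -2.6 × (7.1 - 5.54) = -4.056%, loss ≈ 6530 × 4.056/100 ≈ 265.
Year 2002: gap = -2.6 × (8.02 - 5.54) = -6.448%, loss ≈ 6530 × 6.448/100 ≈ 421.
Total lost output = 497 + 173 + 265 + 421 = 1356 billion.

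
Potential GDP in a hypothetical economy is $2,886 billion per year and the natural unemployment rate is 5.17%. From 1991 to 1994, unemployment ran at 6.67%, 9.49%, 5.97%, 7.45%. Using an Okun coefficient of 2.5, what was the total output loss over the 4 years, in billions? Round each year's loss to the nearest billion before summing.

Year 1991: gap = -2.5 × (6.67 - 5.17) = -3.75%, loss ≈ 2886 × 3.75/100 ≈ 108.
Year 1992: gap = -2.5 × (9.49 - 5.17) = -10.8%, loss ≈ 2886 × 10.8/100 ≈ 312.
Year 1993: gap = -2.5 × (5.97 - 5.17) = -2%, loss ≈ 2886 × 2/100 ≈ 58.
Year 1994: gap = -2.5 × (7.45 - 5.17) = -5.7%, loss ≈ 2886 × 5.7/100 ≈ 165.
Total lost output = 108 + 312 + 58 + 165 = 643 billion.

$643 billion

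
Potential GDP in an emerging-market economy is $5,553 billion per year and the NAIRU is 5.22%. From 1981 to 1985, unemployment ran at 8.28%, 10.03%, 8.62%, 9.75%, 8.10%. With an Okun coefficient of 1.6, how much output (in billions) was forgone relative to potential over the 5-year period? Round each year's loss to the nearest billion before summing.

Year 1981: gap = -1.6 × (8.28 - 5.22) = -4.896%, loss ≈ 5553 × 4.896/100 ≈ 272.
Year 1982: gap = -1.6 × (10.03 - 5.22) = -7.696%, loss ≈ 5553 × 7.696/100 ≈ 427.
Year 1983: gap = -1.6 × (8.62 - 5.22) = -5.44%, loss ≈ 5553 × 5.44/100 ≈ 302.
Year 1984: gap = -1.6 × (9.75 - 5.22) = -7.248%, loss ≈ 5553 × 7.248/100 ≈ 402.
Year 1985: gap = -1.6 × (8.1 - 5.22) = -4.608%, loss ≈ 5553 × 4.608/100 ≈ 256.
Total lost output = 272 + 427 + 302 + 402 + 256 = 1659 billion.

$1,659 billion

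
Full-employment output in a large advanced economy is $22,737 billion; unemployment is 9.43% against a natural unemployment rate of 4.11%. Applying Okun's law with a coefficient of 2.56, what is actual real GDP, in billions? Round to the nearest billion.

Unemployment gap = 9.43 - 4.11 = 5.32 points, so the output gap is -2.56 × 5.32 = -13.6192%.
Actual GDP = 22737 × (1 - 13.6192/100) = 22737 × 0.863808 ≈ 19640 billion.

$19,640 billion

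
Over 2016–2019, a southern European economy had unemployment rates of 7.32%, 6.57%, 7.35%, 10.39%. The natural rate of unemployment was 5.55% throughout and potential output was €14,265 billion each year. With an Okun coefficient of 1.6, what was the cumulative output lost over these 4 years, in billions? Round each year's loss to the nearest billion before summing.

Year 2016: gap = -1.6 × (7.32 - 5.55) = -2.832%, loss ≈ 14265 × 2.832/100 ≈ 404.
Year 2017: gap = -1.6 × (6.57 - 5.55) = -1.632%, loss ≈ 14265 × 1.632/100 ≈ 233.
Year 2018: gap = -1.6 × (7.35 - 5.55) = -2.88%, loss ≈ 14265 × 2.88/100 ≈ 411.
Year 2019: gap = -1.6 × (10.39 - 5.55) = -7.744%, loss ≈ 14265 × 7.744/100 ≈ 1105.
Total lost output = 404 + 233 + 411 + 1105 = 2153 billion.

€2,153 billion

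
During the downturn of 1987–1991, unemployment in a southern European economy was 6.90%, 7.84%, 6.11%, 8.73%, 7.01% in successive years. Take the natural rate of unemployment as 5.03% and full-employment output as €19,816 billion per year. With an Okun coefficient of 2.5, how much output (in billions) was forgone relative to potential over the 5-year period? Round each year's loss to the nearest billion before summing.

€5,667 billion

Year 1987: gap = -2.5 × (6.9 - 5.03) = -4.675%, loss ≈ 19816 × 4.675/100 ≈ 926.
Year 1988: gap = -2.5 × (7.84 - 5.03) = -7.025%, loss ≈ 19816 × 7.025/100 ≈ 1392.
Year 1989: gap = -2.5 × (6.11 - 5.03) = -2.7%, loss ≈ 19816 × 2.7/100 ≈ 535.
Year 1990: gap = -2.5 × (8.73 - 5.03) = -9.25%, loss ≈ 19816 × 9.25/100 ≈ 1833.
Year 1991: gap = -2.5 × (7.01 - 5.03) = -4.95%, loss ≈ 19816 × 4.95/100 ≈ 981.
Total lost output = 926 + 1392 + 535 + 1833 + 981 = 5667 billion.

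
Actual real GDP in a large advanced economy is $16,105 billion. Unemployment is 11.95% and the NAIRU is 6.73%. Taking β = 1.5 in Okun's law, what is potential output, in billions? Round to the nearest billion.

$17,473 billion

Unemployment gap = 11.95 - 6.73 = 5.22 points, so output gap = -1.5 × 5.22 = -7.83%.
Since Y = Y* × (1 + gap/100), Y* = 16105/0.9217 ≈ 17473 billion.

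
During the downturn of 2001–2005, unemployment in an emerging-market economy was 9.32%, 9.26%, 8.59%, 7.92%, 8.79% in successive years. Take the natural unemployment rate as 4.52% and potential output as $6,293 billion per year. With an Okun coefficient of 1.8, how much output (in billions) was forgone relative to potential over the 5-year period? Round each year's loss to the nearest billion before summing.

Year 2001: gap = -1.8 × (9.32 - 4.52) = -8.64%, loss ≈ 6293 × 8.64/100 ≈ 544.
Year 2002: gap = -1.8 × (9.26 - 4.52) = -8.532%, loss ≈ 6293 × 8.532/100 ≈ 537.
Year 2003: gap = -1.8 × (8.59 - 4.52) = -7.326%, loss ≈ 6293 × 7.326/100 ≈ 461.
Year 2004: gap = -1.8 × (7.92 - 4.52) = -6.12%, loss ≈ 6293 × 6.12/100 ≈ 385.
Year 2005: gap = -1.8 × (8.79 - 4.52) = -7.686%, loss ≈ 6293 × 7.686/100 ≈ 484.
Total lost output = 544 + 537 + 461 + 385 + 484 = 2411 billion.

$2,411 billion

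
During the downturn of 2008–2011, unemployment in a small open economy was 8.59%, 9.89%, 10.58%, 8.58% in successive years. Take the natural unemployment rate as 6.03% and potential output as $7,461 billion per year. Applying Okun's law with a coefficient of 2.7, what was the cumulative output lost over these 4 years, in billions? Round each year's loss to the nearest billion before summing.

Year 2008: gap = -2.7 × (8.59 - 6.03) = -6.912%, loss ≈ 7461 × 6.912/100 ≈ 516.
Year 2009: gap = -2.7 × (9.89 - 6.03) = -10.422%, loss ≈ 7461 × 10.422/100 ≈ 778.
Year 2010: gap = -2.7 × (10.58 - 6.03) = -12.285%, loss ≈ 7461 × 12.285/100 ≈ 917.
Year 2011: gap = -2.7 × (8.58 - 6.03) = -6.885%, loss ≈ 7461 × 6.885/100 ≈ 514.
Total lost output = 516 + 778 + 917 + 514 = 2725 billion.

$2,725 billion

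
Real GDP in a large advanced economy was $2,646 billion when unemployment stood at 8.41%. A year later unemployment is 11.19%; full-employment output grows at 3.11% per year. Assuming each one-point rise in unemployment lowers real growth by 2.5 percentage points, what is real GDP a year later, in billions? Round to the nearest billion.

$2,544 billion

Δu = 11.19 - 8.41 = 2.78 points.
Okun's law (growth form): g_Y = g_Y* - β × Δu = 3.11 - 2.5 × (2.78) = 3.11 - 6.95 = -3.84%.
Real GDP in the next year = 2646 × (1 - 3.84/100) = 2646 × 0.9616 ≈ 2544 billion.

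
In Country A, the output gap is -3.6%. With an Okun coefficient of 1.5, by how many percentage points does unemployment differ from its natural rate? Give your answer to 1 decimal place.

Okun's law: output gap = -β × (u - u*), so u - u* = -(output gap)/β.
u - u* = -(-3.6)/1.5 = 2.4 percentage points.

2.4 percentage points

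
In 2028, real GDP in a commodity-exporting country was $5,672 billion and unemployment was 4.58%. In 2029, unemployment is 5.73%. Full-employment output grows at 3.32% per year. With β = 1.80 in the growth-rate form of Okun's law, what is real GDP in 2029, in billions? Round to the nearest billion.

Δu = 5.73 - 4.58 = 1.15 points.
Okun's law (growth form): g_Y = g_Y* - β × Δu = 3.32 - 1.80 × (1.15) = 3.32 - 2.07 = 1.25%.
Real GDP in the next year = 5672 × (1 + 1.25/100) = 5672 × 1.0125 ≈ 5743 billion.

$5,743 billion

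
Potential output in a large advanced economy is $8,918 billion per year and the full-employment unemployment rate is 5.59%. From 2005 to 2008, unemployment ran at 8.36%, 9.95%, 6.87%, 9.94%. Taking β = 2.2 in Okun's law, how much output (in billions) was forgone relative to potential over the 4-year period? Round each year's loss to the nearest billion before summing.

$2,502 billion

Year 2005: gap = -2.2 × (8.36 - 5.59) = -6.094%, loss ≈ 8918 × 6.094/100 ≈ 543.
Year 2006: gap = -2.2 × (9.95 - 5.59) = -9.592%, loss ≈ 8918 × 9.592/100 ≈ 855.
Year 2007: gap = -2.2 × (6.87 - 5.59) = -2.816%, loss ≈ 8918 × 2.816/100 ≈ 251.
Year 2008: gap = -2.2 × (9.94 - 5.59) = -9.57%, loss ≈ 8918 × 9.57/100 ≈ 853.
Total lost output = 543 + 855 + 251 + 853 = 2502 billion.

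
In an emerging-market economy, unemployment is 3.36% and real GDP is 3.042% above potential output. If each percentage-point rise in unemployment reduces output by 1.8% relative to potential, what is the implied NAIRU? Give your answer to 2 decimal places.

From Okun's law, u - u* = -(output gap)/β = -(3.042)/1.8 = -1.69 points.
So u* = 3.36 + 1.69 = 5.05%.

5.05%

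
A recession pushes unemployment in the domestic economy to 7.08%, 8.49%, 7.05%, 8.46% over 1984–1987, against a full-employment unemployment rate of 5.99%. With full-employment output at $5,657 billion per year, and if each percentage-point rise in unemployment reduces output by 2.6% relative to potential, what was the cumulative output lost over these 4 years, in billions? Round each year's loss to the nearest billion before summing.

Year 1984: gap = -2.6 × (7.08 - 5.99) = -2.834%, loss ≈ 5657 × 2.834/100 ≈ 160.
Year 1985: gap = -2.6 × (8.49 - 5.99) = -6.5%, loss ≈ 5657 × 6.5/100 ≈ 368.
Year 1986: gap = -2.6 × (7.05 - 5.99) = -2.756%, loss ≈ 5657 × 2.756/100 ≈ 156.
Year 1987: gap = -2.6 × (8.46 - 5.99) = -6.422%, loss ≈ 5657 × 6.422/100 ≈ 363.
Total lost output = 160 + 368 + 156 + 363 = 1047 billion.

$1,047 billion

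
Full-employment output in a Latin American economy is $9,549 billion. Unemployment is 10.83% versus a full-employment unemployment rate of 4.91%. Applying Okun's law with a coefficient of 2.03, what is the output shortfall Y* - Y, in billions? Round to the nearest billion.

$1,148 billion

Output gap = -2.03 × (10.83 - 4.91) = -2.03 × 5.92 = -12.0176%.
Actual GDP ≈ 9549 × 0.879824 ≈ 8401 billion, so the shortfall is 9549 - 8401 = 1148 billion.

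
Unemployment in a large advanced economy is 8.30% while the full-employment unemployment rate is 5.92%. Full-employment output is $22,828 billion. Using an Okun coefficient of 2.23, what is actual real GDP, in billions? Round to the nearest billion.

Unemployment gap = 8.3 - 5.92 = 2.38 points, so the output gap is -2.23 × 2.38 = -5.3074%.
Actual GDP = 22828 × (1 - 5.3074/100) = 22828 × 0.946926 ≈ 21616 billion.

$21,616 billion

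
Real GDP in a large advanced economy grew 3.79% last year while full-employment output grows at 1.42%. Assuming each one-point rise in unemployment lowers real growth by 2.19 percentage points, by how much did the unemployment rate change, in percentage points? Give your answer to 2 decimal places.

-1.08 percentage points

Growth-rate Okun's law: g_Y = g_Y* - β × Δu, so Δu = (g_Y* - g_Y)/β.
Δu = (1.42 - 3.79)/2.19 = -2.37/2.19 = -1.08 percentage points.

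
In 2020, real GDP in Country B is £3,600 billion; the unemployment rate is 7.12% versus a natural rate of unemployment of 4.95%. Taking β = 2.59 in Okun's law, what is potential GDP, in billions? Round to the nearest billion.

£3,814 billion

Unemployment gap = 7.12 - 4.95 = 2.17 points, so output gap = -2.59 × 2.17 = -5.6203%.
Since Y = Y* × (1 + gap/100), Y* = 3600/0.943797 ≈ 3814 billion.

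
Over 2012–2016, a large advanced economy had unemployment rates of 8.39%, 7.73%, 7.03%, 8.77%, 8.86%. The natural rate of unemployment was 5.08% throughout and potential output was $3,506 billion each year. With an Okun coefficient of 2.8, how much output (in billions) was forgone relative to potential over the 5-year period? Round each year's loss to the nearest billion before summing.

$1,509 billion

Year 2012: gap = -2.8 × (8.39 - 5.08) = -9.268%, loss ≈ 3506 × 9.268/100 ≈ 325.
Year 2013: gap = -2.8 × (7.73 - 5.08) = -7.42%, loss ≈ 3506 × 7.42/100 ≈ 260.
Year 2014: gap = -2.8 × (7.03 - 5.08) = -5.46%, loss ≈ 3506 × 5.46/100 ≈ 191.
Year 2015: gap = -2.8 × (8.77 - 5.08) = -10.332%, loss ≈ 3506 × 10.332/100 ≈ 362.
Year 2016: gap = -2.8 × (8.86 - 5.08) = -10.584%, loss ≈ 3506 × 10.584/100 ≈ 371.
Total lost output = 325 + 260 + 191 + 362 + 371 = 1509 billion.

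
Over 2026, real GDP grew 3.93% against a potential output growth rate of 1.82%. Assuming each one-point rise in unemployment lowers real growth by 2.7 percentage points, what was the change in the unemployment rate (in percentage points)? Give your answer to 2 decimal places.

Growth-rate Okun's law: g_Y = g_Y* - β × Δu, so Δu = (g_Y* - g_Y)/β.
Δu = (1.82 - 3.93)/2.7 = -2.11/2.7 = -0.78 percentage points.

-0.78 percentage points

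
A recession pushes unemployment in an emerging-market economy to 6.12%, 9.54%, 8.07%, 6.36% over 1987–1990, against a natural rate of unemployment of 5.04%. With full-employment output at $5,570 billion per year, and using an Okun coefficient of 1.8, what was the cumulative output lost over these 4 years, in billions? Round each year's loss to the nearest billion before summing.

Year 1987: gap = -1.8 × (6.12 - 5.04) = -1.944%, loss ≈ 5570 × 1.944/100 ≈ 108.
Year 1988: gap = -1.8 × (9.54 - 5.04) = -8.1%, loss ≈ 5570 × 8.1/100 ≈ 451.
Year 1989: gap = -1.8 × (8.07 - 5.04) = -5.454%, loss ≈ 5570 × 5.454/100 ≈ 304.
Year 1990: gap = -1.8 × (6.36 - 5.04) = -2.376%, loss ≈ 5570 × 2.376/100 ≈ 132.
Total lost output = 108 + 451 + 304 + 132 = 995 billion.

$995 billion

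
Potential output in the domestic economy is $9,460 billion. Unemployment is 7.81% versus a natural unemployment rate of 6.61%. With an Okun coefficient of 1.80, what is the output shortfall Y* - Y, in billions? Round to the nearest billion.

Output gap = -1.80 × (7.81 - 6.61) = -1.8 × 1.2 = -2.16%.
Actual GDP ≈ 9460 × 0.9784 ≈ 9256 billion, so the shortfall is 9460 - 9256 = 204 billion.

$204 billion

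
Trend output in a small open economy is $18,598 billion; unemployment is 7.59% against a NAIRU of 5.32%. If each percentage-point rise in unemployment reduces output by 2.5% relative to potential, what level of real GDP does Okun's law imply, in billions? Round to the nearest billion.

$17,543 billion

Unemployment gap = 7.59 - 5.32 = 2.27 points, so the output gap is -2.5 × 2.27 = -5.675%.
Actual GDP = 18598 × (1 - 5.675/100) = 18598 × 0.94325 ≈ 17543 billion.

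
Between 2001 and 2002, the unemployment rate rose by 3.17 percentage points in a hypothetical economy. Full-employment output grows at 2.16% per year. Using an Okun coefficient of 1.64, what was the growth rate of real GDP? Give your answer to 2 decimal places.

-3.04%

Growth-rate Okun's law: g_Y = g_Y* - β × Δu.
g_Y = 2.16 - 1.64 × (3.17) = 2.16 - 5.1988 = -3.0388%, i.e. -3.04% to 2 d.p.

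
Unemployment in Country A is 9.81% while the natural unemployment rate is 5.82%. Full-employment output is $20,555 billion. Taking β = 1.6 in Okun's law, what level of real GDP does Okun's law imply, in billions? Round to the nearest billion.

$19,243 billion

Unemployment gap = 9.81 - 5.82 = 3.99 points, so the output gap is -1.6 × 3.99 = -6.384%.
Actual GDP = 20555 × (1 - 6.384/100) = 20555 × 0.93616 ≈ 19243 billion.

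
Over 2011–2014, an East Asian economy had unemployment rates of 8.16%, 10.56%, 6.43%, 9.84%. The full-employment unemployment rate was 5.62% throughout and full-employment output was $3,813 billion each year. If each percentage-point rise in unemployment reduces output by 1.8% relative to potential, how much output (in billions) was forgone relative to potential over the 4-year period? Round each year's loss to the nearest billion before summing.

Year 2011: gap = -1.8 × (8.16 - 5.62) = -4.572%, loss ≈ 3813 × 4.572/100 ≈ 174.
Year 2012: gap = -1.8 × (10.56 - 5.62) = -8.892%, loss ≈ 3813 × 8.892/100 ≈ 339.
Year 2013: gap = -1.8 × (6.43 - 5.62) = -1.458%, loss ≈ 3813 × 1.458/100 ≈ 56.
Year 2014: gap = -1.8 × (9.84 - 5.62) = -7.596%, loss ≈ 3813 × 7.596/100 ≈ 290.
Total lost output = 174 + 339 + 56 + 290 = 859 billion.

$859 billion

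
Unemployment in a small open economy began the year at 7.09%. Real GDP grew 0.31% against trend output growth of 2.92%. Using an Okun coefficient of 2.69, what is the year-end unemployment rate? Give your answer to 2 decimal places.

Growth-rate Okun's law: g_Y = g_Y* - β × Δu, so Δu = (g_Y* - g_Y)/β.
Δu = (2.92 - 0.31)/2.69 = 2.61/2.69 = 0.97 percentage points.
Year-end unemployment = 7.09 + 0.97 = 8.06%.

8.06%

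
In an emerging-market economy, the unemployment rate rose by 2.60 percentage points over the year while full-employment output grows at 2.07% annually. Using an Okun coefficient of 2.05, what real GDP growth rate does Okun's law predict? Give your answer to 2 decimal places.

-3.26%

Growth-rate Okun's law: g_Y = g_Y* - β × Δu.
g_Y = 2.07 - 2.05 × (2.60) = 2.07 - 5.33 = -3.26%, i.e. -3.26% to 2 d.p.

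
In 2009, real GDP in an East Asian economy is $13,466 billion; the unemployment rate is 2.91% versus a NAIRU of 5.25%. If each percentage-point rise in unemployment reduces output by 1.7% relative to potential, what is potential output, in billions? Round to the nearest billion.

$12,951 billion

Unemployment gap = 2.91 - 5.25 = -2.34 points, so output gap = -1.7 × (-2.34) = 3.978%.
Since Y = Y* × (1 + gap/100), Y* = 13466/1.03978 ≈ 12951 billion.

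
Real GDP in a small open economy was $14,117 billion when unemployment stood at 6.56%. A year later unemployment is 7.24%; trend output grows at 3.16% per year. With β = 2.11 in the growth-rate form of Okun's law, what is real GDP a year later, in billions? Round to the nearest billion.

$14,361 billion

Δu = 7.24 - 6.56 = 0.68 points.
Okun's law (growth form): g_Y = g_Y* - β × Δu = 3.16 - 2.11 × (0.68) = 3.16 - 1.4348 = 1.7252%.
Real GDP in the next year = 14117 × (1 + 1.7252/100) = 14117 × 1.017252 ≈ 14361 billion.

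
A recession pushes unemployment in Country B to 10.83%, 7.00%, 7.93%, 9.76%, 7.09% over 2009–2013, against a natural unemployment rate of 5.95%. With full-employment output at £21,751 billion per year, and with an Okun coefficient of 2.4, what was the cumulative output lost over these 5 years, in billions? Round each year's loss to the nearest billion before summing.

£6,713 billion

Year 2009: gap = -2.4 × (10.83 - 5.95) = -11.712%, loss ≈ 21751 × 11.712/100 ≈ 2547.
Year 2010: gap = -2.4 × (7 - 5.95) = -2.52%, loss ≈ 21751 × 2.52/100 ≈ 548.
Year 2011: gap = -2.4 × (7.93 - 5.95) = -4.752%, loss ≈ 21751 × 4.752/100 ≈ 1034.
Year 2012: gap = -2.4 × (9.76 - 5.95) = -9.144%, loss ≈ 21751 × 9.144/100 ≈ 1989.
Year 2013: gap = -2.4 × (7.09 - 5.95) = -2.736%, loss ≈ 21751 × 2.736/100 ≈ 595.
Total lost output = 2547 + 548 + 1034 + 1989 + 595 = 6713 billion.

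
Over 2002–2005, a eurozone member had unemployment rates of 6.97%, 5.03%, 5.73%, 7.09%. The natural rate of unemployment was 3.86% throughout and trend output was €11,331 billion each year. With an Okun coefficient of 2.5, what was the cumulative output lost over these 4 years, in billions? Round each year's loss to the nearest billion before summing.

Year 2002: gap = -2.5 × (6.97 - 3.86) = -7.775%, loss ≈ 11331 × 7.775/100 ≈ 881.
Year 2003: gap = -2.5 × (5.03 - 3.86) = -2.925%, loss ≈ 11331 × 2.925/100 ≈ 331.
Year 2004: gap = -2.5 × (5.73 - 3.86) = -4.675%, loss ≈ 11331 × 4.675/100 ≈ 530.
Year 2005: gap = -2.5 × (7.09 - 3.86) = -8.075%, loss ≈ 11331 × 8.075/100 ≈ 915.
Total lost output = 881 + 331 + 530 + 915 = 2657 billion.

€2,657 billion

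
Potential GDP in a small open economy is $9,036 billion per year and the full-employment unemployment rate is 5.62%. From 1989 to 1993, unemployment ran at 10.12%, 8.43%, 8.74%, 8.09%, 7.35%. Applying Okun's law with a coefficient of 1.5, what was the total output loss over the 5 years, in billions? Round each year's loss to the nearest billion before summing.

Year 1989: gap = -1.5 × (10.12 - 5.62) = -6.75%, loss ≈ 9036 × 6.75/100 ≈ 610.
Year 1990: gap = -1.5 × (8.43 - 5.62) = -4.215%, loss ≈ 9036 × 4.215/100 ≈ 381.
Year 1991: gap = -1.5 × (8.74 - 5.62) = -4.68%, loss ≈ 9036 × 4.68/100 ≈ 423.
Year 1992: gap = -1.5 × (8.09 - 5.62) = -3.705%, loss ≈ 9036 × 3.705/100 ≈ 335.
Year 1993: gap = -1.5 × (7.35 - 5.62) = -2.595%, loss ≈ 9036 × 2.595/100 ≈ 234.
Total lost output = 610 + 381 + 423 + 335 + 234 = 1983 billion.

$1,983 billion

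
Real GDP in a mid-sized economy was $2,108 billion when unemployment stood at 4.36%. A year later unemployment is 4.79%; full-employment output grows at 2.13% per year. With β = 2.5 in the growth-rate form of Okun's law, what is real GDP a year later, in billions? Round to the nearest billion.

$2,130 billion

Δu = 4.79 - 4.36 = 0.43 points.
Okun's law (growth form): g_Y = g_Y* - β × Δu = 2.13 - 2.5 × (0.43) = 2.13 - 1.075 = 1.055%.
Real GDP in the next year = 2108 × (1 + 1.055/100) = 2108 × 1.01055 ≈ 2130 billion.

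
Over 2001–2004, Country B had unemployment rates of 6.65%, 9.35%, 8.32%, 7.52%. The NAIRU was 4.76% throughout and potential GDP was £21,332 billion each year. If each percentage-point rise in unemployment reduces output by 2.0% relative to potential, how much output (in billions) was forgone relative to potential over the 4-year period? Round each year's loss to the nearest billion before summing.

£5,461 billion

Year 2001: gap = -2.0 × (6.65 - 4.76) = -3.78%, loss ≈ 21332 × 3.78/100 ≈ 806.
Year 2002: gap = -2.0 × (9.35 - 4.76) = -9.18%, loss ≈ 21332 × 9.18/100 ≈ 1958.
Year 2003: gap = -2.0 × (8.32 - 4.76) = -7.12%, loss ≈ 21332 × 7.12/100 ≈ 1519.
Year 2004: gap = -2.0 × (7.52 - 4.76) = -5.52%, loss ≈ 21332 × 5.52/100 ≈ 1178.
Total lost output = 806 + 1958 + 1519 + 1178 = 5461 billion.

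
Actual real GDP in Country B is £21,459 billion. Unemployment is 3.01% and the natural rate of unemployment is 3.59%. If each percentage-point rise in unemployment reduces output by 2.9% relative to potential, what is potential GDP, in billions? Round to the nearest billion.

Unemployment gap = 3.01 - 3.59 = -0.58 points, so output gap = -2.9 × (-0.58) = 1.682%.
Since Y = Y* × (1 + gap/100), Y* = 21459/1.01682 ≈ 21104 billion.

£21,104 billion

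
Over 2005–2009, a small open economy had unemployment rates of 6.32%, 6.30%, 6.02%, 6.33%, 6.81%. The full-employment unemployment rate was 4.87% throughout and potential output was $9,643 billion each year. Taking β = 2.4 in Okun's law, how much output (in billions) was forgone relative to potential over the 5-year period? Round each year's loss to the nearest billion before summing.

Year 2005: gap = -2.4 × (6.32 - 4.87) = -3.48%, loss ≈ 9643 × 3.48/100 ≈ 336.
Year 2006: gap = -2.4 × (6.3 - 4.87) = -3.432%, loss ≈ 9643 × 3.432/100 ≈ 331.
Year 2007: gap = -2.4 × (6.02 - 4.87) = -2.76%, loss ≈ 9643 × 2.76/100 ≈ 266.
Year 2008: gap = -2.4 × (6.33 - 4.87) = -3.504%, loss ≈ 9643 × 3.504/100 ≈ 338.
Year 2009: gap = -2.4 × (6.81 - 4.87) = -4.656%, loss ≈ 9643 × 4.656/100 ≈ 449.
Total lost output = 336 + 331 + 266 + 338 + 449 = 1720 billion.

$1,720 billion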